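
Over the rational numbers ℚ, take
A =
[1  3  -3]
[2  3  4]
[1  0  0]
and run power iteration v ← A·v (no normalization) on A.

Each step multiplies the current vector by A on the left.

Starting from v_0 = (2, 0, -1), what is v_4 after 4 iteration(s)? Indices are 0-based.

v_4 = (257, 288, 38)

v_0 = (2, 0, -1).
v_1 = A·v_0 = (5, 0, 2).
v_2 = A·v_1 = (-1, 18, 5).
v_3 = A·v_2 = (38, 72, -1).
v_4 = A·v_3 = (257, 288, 38).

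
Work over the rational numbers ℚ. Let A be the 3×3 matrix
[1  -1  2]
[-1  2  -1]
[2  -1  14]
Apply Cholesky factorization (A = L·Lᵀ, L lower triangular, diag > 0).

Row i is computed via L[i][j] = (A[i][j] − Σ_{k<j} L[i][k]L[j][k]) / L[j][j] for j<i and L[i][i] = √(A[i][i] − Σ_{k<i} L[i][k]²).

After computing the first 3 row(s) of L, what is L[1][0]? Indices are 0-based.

L[1][0] = -1

Step 1: L[0][0] = √(1) = 1.
  L[1][0] = (-1) / L[0][0] = -1.
Step 2: L[1][1] = √(1) = 1.
  L[2][0] = (2) / L[0][0] = 2.
  L[2][1] = (1) / L[1][1] = 1.
Step 3: L[2][2] = √(9) = 3.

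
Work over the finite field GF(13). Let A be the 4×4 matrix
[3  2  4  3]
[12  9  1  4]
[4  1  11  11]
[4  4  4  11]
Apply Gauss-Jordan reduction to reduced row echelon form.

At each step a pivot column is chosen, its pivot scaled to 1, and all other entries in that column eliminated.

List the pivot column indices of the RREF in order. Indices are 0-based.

pivot columns: 0, 1, 2, 3

pivot(0,0)=3: scale R0 → (1, 5, 10, 1)
  clear (1,0): R1 −= (12)R0 → (0, 1, 11, 5)
  clear (2,0): R2 −= (4)R0 → (0, 7, 10, 7)
  clear (3,0): R3 −= (4)R0 → (0, 10, 3, 7)
pivot(1,1)=1: scale R1 → (0, 1, 11, 5)
  clear (0,1): R0 −= (5)R1 → (1, 0, 7, 2)
  clear (2,1): R2 −= (7)R1 → (0, 0, 11, 11)
  clear (3,1): R3 −= (10)R1 → (0, 0, 10, 9)
pivot(2,2)=11: scale R2 → (0, 0, 1, 1)
  clear (0,2): R0 −= (7)R2 → (1, 0, 0, 8)
  clear (1,2): R1 −= (11)R2 → (0, 1, 0, 7)
  clear (3,2): R3 −= (10)R2 → (0, 0, 0, 12)
pivot(3,3)=12: scale R3 → (0, 0, 0, 1)
  clear (0,3): R0 −= (8)R3 → (1, 0, 0, 0)
  clear (1,3): R1 −= (7)R3 → (0, 1, 0, 0)
  clear (2,3): R2 −= (1)R3 → (0, 0, 1, 0)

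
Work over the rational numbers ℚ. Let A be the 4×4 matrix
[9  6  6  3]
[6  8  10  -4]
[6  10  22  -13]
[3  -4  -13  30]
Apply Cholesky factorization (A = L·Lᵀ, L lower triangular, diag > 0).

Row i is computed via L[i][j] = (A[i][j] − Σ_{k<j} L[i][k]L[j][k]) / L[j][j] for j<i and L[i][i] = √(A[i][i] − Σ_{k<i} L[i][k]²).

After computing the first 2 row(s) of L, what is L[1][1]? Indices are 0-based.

L[1][1] = 2

Step 1: L[0][0] = √(9) = 3.
  L[1][0] = (6) / L[0][0] = 2.
Step 2: L[1][1] = √(4) = 2.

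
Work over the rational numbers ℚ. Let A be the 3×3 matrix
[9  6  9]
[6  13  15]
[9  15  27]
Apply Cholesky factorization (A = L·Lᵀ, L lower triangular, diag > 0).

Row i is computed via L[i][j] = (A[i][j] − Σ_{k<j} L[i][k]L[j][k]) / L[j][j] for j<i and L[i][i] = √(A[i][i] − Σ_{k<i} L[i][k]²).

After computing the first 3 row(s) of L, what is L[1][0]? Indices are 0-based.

L[1][0] = 2

Step 1: L[0][0] = √(9) = 3.
  L[1][0] = (6) / L[0][0] = 2.
Step 2: L[1][1] = √(9) = 3.
  L[2][0] = (9) / L[0][0] = 3.
  L[2][1] = (9) / L[1][1] = 3.
Step 3: L[2][2] = √(9) = 3.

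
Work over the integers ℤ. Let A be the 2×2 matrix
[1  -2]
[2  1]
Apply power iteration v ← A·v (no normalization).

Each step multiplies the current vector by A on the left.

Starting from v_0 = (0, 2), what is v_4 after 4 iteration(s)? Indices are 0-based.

v_0 = (0, 2).
v_1 = A·v_0 = (-4, 2).
v_2 = A·v_1 = (-8, -6).
v_3 = A·v_2 = (4, -22).
v_4 = A·v_3 = (48, -14).

v_4 = (48, -14)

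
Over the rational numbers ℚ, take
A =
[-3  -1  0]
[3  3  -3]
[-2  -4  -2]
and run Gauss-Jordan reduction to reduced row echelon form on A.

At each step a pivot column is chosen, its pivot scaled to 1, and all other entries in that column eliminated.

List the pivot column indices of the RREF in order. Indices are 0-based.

pivot(0,0)=-3: scale R0 → (1, 1/3, 0)
  clear (1,0): R1 −= (3)R0 → (0, 2, -3)
  clear (2,0): R2 −= (-2)R0 → (0, -10/3, -2)
pivot(1,1)=2: scale R1 → (0, 1, -3/2)
  clear (0,1): R0 −= (1/3)R1 → (1, 0, 1/2)
  clear (2,1): R2 −= (-10/3)R1 → (0, 0, -7)
pivot(2,2)=-7: scale R2 → (0, 0, 1)
  clear (0,2): R0 −= (1/2)R2 → (1, 0, 0)
  clear (1,2): R1 −= (-3/2)R2 → (0, 1, 0)

pivot columns: 0, 1, 2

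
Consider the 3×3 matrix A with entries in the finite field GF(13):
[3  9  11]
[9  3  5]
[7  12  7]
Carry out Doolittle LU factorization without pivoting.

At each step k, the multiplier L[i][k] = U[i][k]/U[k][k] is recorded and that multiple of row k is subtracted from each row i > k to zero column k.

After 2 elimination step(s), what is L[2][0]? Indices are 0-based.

[col 0] pivot 3
  R1 -= 3*R0 → (0, 2, 11)  (L[1][0] := 3)
  R2 -= 11*R0 → (0, 4, 3)  (L[2][0] := 11)
[col 1] pivot 2
  R2 -= 2*R1 → (0, 0, 7)  (L[2][1] := 2)

L[2][0] = 11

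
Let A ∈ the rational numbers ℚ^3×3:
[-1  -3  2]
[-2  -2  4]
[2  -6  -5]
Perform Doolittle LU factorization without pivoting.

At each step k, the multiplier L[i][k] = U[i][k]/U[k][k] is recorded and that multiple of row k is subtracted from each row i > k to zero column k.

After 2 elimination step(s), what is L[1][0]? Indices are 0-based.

L[1][0] = 2

k=0: U[0][0]=-1
  eliminate (1,0): mult=2, new row 1: (0, 4, 0); set L[1][0]=2
  eliminate (2,0): mult=-2, new row 2: (0, -12, -1); set L[2][0]=-2
k=1: U[1][1]=4
  eliminate (2,1): mult=-3, new row 2: (0, 0, -1); set L[2][1]=-3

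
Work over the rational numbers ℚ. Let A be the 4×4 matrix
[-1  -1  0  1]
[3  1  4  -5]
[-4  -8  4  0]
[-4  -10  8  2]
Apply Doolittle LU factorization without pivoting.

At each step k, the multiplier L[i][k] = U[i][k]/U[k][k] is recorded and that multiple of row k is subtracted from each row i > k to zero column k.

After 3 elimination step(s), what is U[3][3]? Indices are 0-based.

k=0: U[0][0]=-1
  eliminate (1,0): mult=-3, new row 1: (0, -2, 4, -2); set L[1][0]=-3
  eliminate (2,0): mult=4, new row 2: (0, -4, 4, -4); set L[2][0]=4
  eliminate (3,0): mult=4, new row 3: (0, -6, 8, -2); set L[3][0]=4
k=1: U[1][1]=-2
  eliminate (2,1): mult=2, new row 2: (0, 0, -4, 0); set L[2][1]=2
  eliminate (3,1): mult=3, new row 3: (0, 0, -4, 4); set L[3][1]=3
k=2: U[2][2]=-4
  eliminate (3,2): mult=1, new row 3: (0, 0, 0, 4); set L[3][2]=1

U[3][3] = 4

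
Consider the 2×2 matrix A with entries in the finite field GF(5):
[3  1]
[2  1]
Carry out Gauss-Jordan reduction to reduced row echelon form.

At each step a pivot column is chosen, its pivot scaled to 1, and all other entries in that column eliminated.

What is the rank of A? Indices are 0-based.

pivot(0,0)=3: scale R0 → (1, 2)
  clear (1,0): R1 −= (2)R0 → (0, 2)
pivot(1,1)=2: scale R1 → (0, 1)
  clear (0,1): R0 −= (2)R1 → (1, 0)

rank = 2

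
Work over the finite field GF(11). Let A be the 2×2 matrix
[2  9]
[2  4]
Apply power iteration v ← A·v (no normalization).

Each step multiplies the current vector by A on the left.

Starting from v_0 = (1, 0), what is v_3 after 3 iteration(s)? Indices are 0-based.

v_0 = (1, 0).
v_1 = A·v_0 = (2, 2).
v_2 = A·v_1 = (0, 1).
v_3 = A·v_2 = (9, 4).

v_3 = (9, 4)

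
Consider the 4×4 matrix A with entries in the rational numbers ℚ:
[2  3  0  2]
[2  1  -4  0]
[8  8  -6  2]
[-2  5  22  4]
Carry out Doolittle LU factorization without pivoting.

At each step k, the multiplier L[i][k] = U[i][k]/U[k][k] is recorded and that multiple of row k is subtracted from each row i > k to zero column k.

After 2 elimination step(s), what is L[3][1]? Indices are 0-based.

L[3][1] = -4

[col 0] pivot 2
  R1 -= 1*R0 → (0, -2, -4, -2)  (L[1][0] := 1)
  R2 -= 4*R0 → (0, -4, -6, -6)  (L[2][0] := 4)
  R3 -= -1*R0 → (0, 8, 22, 6)  (L[3][0] := -1)
[col 1] pivot -2
  R2 -= 2*R1 → (0, 0, 2, -2)  (L[2][1] := 2)
  R3 -= -4*R1 → (0, 0, 6, -2)  (L[3][1] := -4)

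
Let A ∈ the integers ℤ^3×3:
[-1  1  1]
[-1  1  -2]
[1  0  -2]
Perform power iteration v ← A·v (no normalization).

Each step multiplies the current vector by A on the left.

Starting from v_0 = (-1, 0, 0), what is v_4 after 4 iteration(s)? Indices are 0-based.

v_4 = (-16, 5, 20)

v_0 = (-1, 0, 0).
v_1 = A·v_0 = (1, 1, -1).
v_2 = A·v_1 = (-1, 2, 3).
v_3 = A·v_2 = (6, -3, -7).
v_4 = A·v_3 = (-16, 5, 20).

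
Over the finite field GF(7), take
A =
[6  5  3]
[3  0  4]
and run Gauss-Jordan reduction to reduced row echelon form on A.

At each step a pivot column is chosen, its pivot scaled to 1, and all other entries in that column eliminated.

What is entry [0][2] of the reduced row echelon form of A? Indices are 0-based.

pivot(0,0)=6: scale R0 → (1, 2, 4)
  clear (1,0): R1 −= (3)R0 → (0, 1, 6)
pivot(1,1)=1: scale R1 → (0, 1, 6)
  clear (0,1): R0 −= (2)R1 → (1, 0, 6)

M[0][2] = 6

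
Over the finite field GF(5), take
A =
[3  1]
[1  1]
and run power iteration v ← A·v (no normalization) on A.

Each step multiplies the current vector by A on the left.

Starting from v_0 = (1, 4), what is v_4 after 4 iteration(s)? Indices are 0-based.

v_0 = (1, 4).
v_1 = A·v_0 = (2, 0).
v_2 = A·v_1 = (1, 2).
v_3 = A·v_2 = (0, 3).
v_4 = A·v_3 = (3, 3).

v_4 = (3, 3)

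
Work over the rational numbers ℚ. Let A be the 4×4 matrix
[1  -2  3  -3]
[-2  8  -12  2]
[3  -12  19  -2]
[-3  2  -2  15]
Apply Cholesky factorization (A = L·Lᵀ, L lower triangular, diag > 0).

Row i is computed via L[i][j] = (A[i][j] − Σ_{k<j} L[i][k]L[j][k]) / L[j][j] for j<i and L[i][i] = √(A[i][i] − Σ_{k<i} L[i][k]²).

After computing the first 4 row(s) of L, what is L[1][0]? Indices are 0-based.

Step 1: L[0][0] = √(1) = 1.
  L[1][0] = (-2) / L[0][0] = -2.
Step 2: L[1][1] = √(4) = 2.
  L[2][0] = (3) / L[0][0] = 3.
  L[2][1] = (-6) / L[1][1] = -3.
Step 3: L[2][2] = √(1) = 1.
  L[3][0] = (-3) / L[0][0] = -3.
  L[3][1] = (-4) / L[1][1] = -2.
  L[3][2] = (1) / L[2][2] = 1.
Step 4: L[3][3] = √(1) = 1.

L[1][0] = -2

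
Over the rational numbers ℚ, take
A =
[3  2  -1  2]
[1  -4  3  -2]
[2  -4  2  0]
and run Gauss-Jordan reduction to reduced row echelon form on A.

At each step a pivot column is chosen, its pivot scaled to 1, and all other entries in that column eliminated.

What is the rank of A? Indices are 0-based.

pivot(0,0)=3: scale R0 → (1, 2/3, -1/3, 2/3)
  clear (1,0): R1 −= (1)R0 → (0, -14/3, 10/3, -8/3)
  clear (2,0): R2 −= (2)R0 → (0, -16/3, 8/3, -4/3)
pivot(1,1)=-14/3: scale R1 → (0, 1, -5/7, 4/7)
  clear (0,1): R0 −= (2/3)R1 → (1, 0, 1/7, 2/7)
  clear (2,1): R2 −= (-16/3)R1 → (0, 0, -8/7, 12/7)
pivot(2,2)=-8/7: scale R2 → (0, 0, 1, -3/2)
  clear (0,2): R0 −= (1/7)R2 → (1, 0, 0, 1/2)
  clear (1,2): R1 −= (-5/7)R2 → (0, 1, 0, -1/2)

rank = 3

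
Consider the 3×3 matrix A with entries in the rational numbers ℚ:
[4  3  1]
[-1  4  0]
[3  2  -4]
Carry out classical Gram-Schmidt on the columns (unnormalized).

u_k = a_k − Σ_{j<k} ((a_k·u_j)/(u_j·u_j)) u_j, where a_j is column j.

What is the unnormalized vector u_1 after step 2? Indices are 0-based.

Step 1: u_0 = a_0 = (4, -1, 3).
Step 2: u_1 = a_1 − (7/13)·u_0 = (11/13, 59/13, 5/13).

u_1 = (11/13, 59/13, 5/13)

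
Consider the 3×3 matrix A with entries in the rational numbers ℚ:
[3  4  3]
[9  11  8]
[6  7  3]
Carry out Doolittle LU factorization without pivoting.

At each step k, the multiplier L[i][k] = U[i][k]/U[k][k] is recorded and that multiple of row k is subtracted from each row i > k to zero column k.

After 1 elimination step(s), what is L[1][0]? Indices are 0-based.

L[1][0] = 3

[col 0] pivot 3
  R1 -= 3*R0 → (0, -1, -1)  (L[1][0] := 3)
  R2 -= 2*R0 → (0, -1, -3)  (L[2][0] := 2)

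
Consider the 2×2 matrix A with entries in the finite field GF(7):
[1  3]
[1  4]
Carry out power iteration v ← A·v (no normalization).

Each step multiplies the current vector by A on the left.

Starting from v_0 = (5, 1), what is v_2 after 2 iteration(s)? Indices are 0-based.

v_2 = (0, 2)

v_0 = (5, 1).
v_1 = A·v_0 = (1, 2).
v_2 = A·v_1 = (0, 2).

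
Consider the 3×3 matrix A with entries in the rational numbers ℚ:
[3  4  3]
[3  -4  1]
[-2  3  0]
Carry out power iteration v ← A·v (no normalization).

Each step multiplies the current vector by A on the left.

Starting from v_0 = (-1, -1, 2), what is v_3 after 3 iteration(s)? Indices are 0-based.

v_3 = (-13, 93, -60)

v_0 = (-1, -1, 2).
v_1 = A·v_0 = (-1, 3, -1).
v_2 = A·v_1 = (6, -16, 11).
v_3 = A·v_2 = (-13, 93, -60).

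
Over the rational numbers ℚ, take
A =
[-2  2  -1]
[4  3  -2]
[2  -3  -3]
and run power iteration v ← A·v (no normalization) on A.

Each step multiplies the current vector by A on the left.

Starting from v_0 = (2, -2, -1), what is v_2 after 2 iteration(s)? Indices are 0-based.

v_0 = (2, -2, -1).
v_1 = A·v_0 = (-7, 4, 13).
v_2 = A·v_1 = (9, -42, -65).

v_2 = (9, -42, -65)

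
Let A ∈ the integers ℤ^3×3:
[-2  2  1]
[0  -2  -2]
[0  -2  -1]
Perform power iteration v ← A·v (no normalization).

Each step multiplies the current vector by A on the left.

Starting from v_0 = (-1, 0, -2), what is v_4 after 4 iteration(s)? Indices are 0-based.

v_0 = (-1, 0, -2).
v_1 = A·v_0 = (0, 4, 2).
v_2 = A·v_1 = (10, -12, -10).
v_3 = A·v_2 = (-54, 44, 34).
v_4 = A·v_3 = (230, -156, -122).

v_4 = (230, -156, -122)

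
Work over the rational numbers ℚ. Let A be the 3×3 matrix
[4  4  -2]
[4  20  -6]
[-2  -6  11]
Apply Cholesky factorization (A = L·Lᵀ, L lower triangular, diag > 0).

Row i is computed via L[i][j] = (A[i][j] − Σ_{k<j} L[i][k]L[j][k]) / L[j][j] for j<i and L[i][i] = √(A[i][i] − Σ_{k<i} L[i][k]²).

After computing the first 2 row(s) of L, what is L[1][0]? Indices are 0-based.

L[1][0] = 2

Step 1: L[0][0] = √(4) = 2.
  L[1][0] = (4) / L[0][0] = 2.
Step 2: L[1][1] = √(16) = 4.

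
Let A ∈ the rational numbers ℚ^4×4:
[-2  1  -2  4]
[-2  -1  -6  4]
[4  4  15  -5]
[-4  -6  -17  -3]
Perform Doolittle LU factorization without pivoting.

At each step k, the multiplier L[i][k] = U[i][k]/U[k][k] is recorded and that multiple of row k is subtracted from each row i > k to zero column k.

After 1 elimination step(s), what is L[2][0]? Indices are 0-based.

k=0: U[0][0]=-2
  eliminate (1,0): mult=1, new row 1: (0, -2, -4, 0); set L[1][0]=1
  eliminate (2,0): mult=-2, new row 2: (0, 6, 11, 3); set L[2][0]=-2
  eliminate (3,0): mult=2, new row 3: (0, -8, -13, -11); set L[3][0]=2

L[2][0] = -2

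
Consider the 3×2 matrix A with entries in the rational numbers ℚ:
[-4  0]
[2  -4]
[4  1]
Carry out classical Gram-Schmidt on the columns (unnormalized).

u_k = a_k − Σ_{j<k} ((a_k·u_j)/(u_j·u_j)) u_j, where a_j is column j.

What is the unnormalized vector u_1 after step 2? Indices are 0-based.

u_1 = (-4/9, -34/9, 13/9)

Step 1: u_0 = a_0 = (-4, 2, 4).
Step 2: u_1 = a_1 − (-1/9)·u_0 = (-4/9, -34/9, 13/9).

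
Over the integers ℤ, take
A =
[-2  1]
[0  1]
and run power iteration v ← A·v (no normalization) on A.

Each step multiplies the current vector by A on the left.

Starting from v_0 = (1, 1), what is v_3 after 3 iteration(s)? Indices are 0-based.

v_3 = (-5, 1)

v_0 = (1, 1).
v_1 = A·v_0 = (-1, 1).
v_2 = A·v_1 = (3, 1).
v_3 = A·v_2 = (-5, 1).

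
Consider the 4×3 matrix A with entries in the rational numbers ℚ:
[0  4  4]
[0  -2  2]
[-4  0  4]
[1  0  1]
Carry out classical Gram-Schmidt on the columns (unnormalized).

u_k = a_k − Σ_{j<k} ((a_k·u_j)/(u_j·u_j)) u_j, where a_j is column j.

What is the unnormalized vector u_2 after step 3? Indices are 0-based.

u_2 = (8/5, 16/5, 8/17, 32/17)

Step 1: u_0 = a_0 = (0, 0, -4, 1).
Step 2: u_1 = a_1 − (0)·u_0 = (4, -2, 0, 0).
Step 3: u_2 = a_2 − (-15/17)·u_0 − (3/5)·u_1 = (8/5, 16/5, 8/17, 32/17).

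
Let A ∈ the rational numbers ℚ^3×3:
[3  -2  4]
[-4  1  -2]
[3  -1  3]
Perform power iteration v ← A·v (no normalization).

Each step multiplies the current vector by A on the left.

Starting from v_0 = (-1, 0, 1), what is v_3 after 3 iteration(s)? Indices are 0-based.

v_3 = (5, 0, 2)

v_0 = (-1, 0, 1).
v_1 = A·v_0 = (1, 2, 0).
v_2 = A·v_1 = (-1, -2, 1).
v_3 = A·v_2 = (5, 0, 2).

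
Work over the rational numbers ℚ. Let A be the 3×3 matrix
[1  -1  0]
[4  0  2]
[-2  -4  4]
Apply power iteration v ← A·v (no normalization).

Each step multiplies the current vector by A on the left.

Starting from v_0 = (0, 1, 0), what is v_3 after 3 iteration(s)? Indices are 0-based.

v_0 = (0, 1, 0).
v_1 = A·v_0 = (-1, 0, -4).
v_2 = A·v_1 = (-1, -12, -14).
v_3 = A·v_2 = (11, -32, -6).

v_3 = (11, -32, -6)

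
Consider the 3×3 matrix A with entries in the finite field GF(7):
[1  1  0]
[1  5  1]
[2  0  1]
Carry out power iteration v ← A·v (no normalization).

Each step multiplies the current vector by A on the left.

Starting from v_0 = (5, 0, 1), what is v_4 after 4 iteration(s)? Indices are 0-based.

v_0 = (5, 0, 1).
v_1 = A·v_0 = (5, 6, 4).
v_2 = A·v_1 = (4, 4, 0).
v_3 = A·v_2 = (1, 3, 1).
v_4 = A·v_3 = (4, 3, 3).

v_4 = (4, 3, 3)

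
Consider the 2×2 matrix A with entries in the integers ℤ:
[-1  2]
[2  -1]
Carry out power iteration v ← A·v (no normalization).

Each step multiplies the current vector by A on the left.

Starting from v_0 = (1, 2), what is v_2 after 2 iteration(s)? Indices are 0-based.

v_0 = (1, 2).
v_1 = A·v_0 = (3, 0).
v_2 = A·v_1 = (-3, 6).

v_2 = (-3, 6)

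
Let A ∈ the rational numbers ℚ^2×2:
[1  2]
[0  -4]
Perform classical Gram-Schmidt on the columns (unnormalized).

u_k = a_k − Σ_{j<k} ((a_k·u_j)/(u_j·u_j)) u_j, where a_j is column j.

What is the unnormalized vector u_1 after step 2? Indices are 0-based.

Step 1: u_0 = a_0 = (1, 0).
Step 2: u_1 = a_1 − (2)·u_0 = (0, -4).

u_1 = (0, -4)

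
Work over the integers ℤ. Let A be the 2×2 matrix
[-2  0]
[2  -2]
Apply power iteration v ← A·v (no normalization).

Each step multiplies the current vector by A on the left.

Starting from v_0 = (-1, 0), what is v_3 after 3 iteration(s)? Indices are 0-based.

v_3 = (8, -24)

v_0 = (-1, 0).
v_1 = A·v_0 = (2, -2).
v_2 = A·v_1 = (-4, 8).
v_3 = A·v_2 = (8, -24).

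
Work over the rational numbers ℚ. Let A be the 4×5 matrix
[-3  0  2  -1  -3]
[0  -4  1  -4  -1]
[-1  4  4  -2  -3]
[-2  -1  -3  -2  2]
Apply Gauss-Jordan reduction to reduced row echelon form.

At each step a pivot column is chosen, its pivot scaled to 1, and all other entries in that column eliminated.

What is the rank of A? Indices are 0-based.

step 1: normalize row 0 (÷-3) = (1, 0, -2/3, 1/3, 1)
  row 2: subtract -1×row0 = (0, 4, 10/3, -5/3, -2)
  row 3: subtract -2×row0 = (0, -1, -13/3, -4/3, 4)
step 2: normalize row 1 (÷-4) = (0, 1, -1/4, 1, 1/4)
  row 2: subtract 4×row1 = (0, 0, 13/3, -17/3, -3)
  row 3: subtract -1×row1 = (0, 0, -55/12, -1/3, 17/4)
step 3: normalize row 2 (÷13/3) = (0, 0, 1, -17/13, -9/13)
  row 0: subtract -2/3×row2 = (1, 0, 0, -7/13, 7/13)
  row 1: subtract -1/4×row2 = (0, 1, 0, 35/52, 1/13)
  row 3: subtract -55/12×row2 = (0, 0, 0, -329/52, 14/13)
step 4: normalize row 3 (÷-329/52) = (0, 0, 0, 1, -8/47)
  row 0: subtract -7/13×row3 = (1, 0, 0, 0, 21/47)
  row 1: subtract 35/52×row3 = (0, 1, 0, 0, 9/47)
  row 2: subtract -17/13×row3 = (0, 0, 1, 0, -43/47)

rank = 4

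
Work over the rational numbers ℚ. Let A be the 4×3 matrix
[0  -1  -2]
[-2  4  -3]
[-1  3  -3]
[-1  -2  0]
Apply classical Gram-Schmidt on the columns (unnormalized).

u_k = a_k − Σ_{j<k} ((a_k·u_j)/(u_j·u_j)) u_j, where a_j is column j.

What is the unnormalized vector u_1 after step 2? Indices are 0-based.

u_1 = (-1, 1, 3/2, -7/2)

Step 1: u_0 = a_0 = (0, -2, -1, -1).
Step 2: u_1 = a_1 − (-3/2)·u_0 = (-1, 1, 3/2, -7/2).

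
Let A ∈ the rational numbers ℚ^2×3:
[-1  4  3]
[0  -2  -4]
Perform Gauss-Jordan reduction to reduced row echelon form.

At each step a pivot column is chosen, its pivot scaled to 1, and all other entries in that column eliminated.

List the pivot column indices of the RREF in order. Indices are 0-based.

step 1: normalize row 0 (÷-1) = (1, -4, -3)
step 2: normalize row 1 (÷-2) = (0, 1, 2)
  row 0: subtract -4×row1 = (1, 0, 5)

pivot columns: 0, 1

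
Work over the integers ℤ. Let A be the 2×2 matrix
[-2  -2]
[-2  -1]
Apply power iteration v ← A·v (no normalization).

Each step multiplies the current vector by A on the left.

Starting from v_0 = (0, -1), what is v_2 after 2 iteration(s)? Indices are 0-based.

v_0 = (0, -1).
v_1 = A·v_0 = (2, 1).
v_2 = A·v_1 = (-6, -5).

v_2 = (-6, -5)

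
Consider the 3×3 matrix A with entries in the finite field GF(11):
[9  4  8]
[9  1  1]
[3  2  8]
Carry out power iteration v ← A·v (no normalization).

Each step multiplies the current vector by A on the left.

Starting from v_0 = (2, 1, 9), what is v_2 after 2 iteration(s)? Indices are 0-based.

v_0 = (2, 1, 9).
v_1 = A·v_0 = (6, 6, 3).
v_2 = A·v_1 = (3, 8, 10).

v_2 = (3, 8, 10)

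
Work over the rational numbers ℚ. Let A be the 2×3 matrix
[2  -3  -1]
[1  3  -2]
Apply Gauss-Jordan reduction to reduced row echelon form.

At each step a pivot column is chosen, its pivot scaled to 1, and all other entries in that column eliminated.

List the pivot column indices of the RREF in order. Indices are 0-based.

step 1: normalize row 0 (÷2) = (1, -3/2, -1/2)
  row 1: subtract 1×row0 = (0, 9/2, -3/2)
step 2: normalize row 1 (÷9/2) = (0, 1, -1/3)
  row 0: subtract -3/2×row1 = (1, 0, -1)

pivot columns: 0, 1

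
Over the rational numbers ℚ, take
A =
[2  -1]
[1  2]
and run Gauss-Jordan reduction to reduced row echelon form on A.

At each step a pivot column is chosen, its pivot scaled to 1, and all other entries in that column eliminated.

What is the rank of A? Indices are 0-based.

rank = 2

[1] R0 /= 2  ⇒  (1, -1/2)
     R1 -= 1·R0  ⇒  (0, 5/2)
[2] R1 /= 5/2  ⇒  (0, 1)
     R0 -= -1/2·R1  ⇒  (1, 0)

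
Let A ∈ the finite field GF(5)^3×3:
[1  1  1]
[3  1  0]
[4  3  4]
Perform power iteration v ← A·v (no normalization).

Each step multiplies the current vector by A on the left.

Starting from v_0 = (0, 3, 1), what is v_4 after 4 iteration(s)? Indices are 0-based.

v_4 = (0, 1, 0)

v_0 = (0, 3, 1).
v_1 = A·v_0 = (4, 3, 3).
v_2 = A·v_1 = (0, 0, 2).
v_3 = A·v_2 = (2, 0, 3).
v_4 = A·v_3 = (0, 1, 0).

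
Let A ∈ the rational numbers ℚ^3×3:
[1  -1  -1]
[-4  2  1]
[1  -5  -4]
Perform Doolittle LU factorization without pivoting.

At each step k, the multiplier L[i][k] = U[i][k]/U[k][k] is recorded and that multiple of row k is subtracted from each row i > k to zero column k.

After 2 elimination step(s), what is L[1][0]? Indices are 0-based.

k=0: U[0][0]=1
  eliminate (1,0): mult=-4, new row 1: (0, -2, -3); set L[1][0]=-4
  eliminate (2,0): mult=1, new row 2: (0, -4, -3); set L[2][0]=1
k=1: U[1][1]=-2
  eliminate (2,1): mult=2, new row 2: (0, 0, 3); set L[2][1]=2

L[1][0] = -4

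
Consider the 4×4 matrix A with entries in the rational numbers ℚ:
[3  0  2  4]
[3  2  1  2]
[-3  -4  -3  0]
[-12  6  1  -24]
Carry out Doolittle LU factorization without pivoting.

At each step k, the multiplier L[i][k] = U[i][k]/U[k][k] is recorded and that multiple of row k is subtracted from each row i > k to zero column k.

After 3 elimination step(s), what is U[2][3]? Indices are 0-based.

k=0: U[0][0]=3
  eliminate (1,0): mult=1, new row 1: (0, 2, -1, -2); set L[1][0]=1
  eliminate (2,0): mult=-1, new row 2: (0, -4, -1, 4); set L[2][0]=-1
  eliminate (3,0): mult=-4, new row 3: (0, 6, 9, -8); set L[3][0]=-4
k=1: U[1][1]=2
  eliminate (2,1): mult=-2, new row 2: (0, 0, -3, 0); set L[2][1]=-2
  eliminate (3,1): mult=3, new row 3: (0, 0, 12, -2); set L[3][1]=3
k=2: U[2][2]=-3
  eliminate (3,2): mult=-4, new row 3: (0, 0, 0, -2); set L[3][2]=-4

U[2][3] = 0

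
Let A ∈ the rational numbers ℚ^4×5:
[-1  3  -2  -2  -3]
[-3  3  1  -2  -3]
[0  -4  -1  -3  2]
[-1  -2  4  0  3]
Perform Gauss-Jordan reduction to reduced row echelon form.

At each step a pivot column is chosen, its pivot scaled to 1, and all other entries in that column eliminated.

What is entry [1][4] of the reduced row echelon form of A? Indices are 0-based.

step 1: normalize row 0 (÷-1) = (1, -3, 2, 2, 3)
  row 1: subtract -3×row0 = (0, -6, 7, 4, 6)
  row 3: subtract -1×row0 = (0, -5, 6, 2, 6)
step 2: normalize row 1 (÷-6) = (0, 1, -7/6, -2/3, -1)
  row 0: subtract -3×row1 = (1, 0, -3/2, 0, 0)
  row 2: subtract -4×row1 = (0, 0, -17/3, -17/3, -2)
  row 3: subtract -5×row1 = (0, 0, 1/6, -4/3, 1)
step 3: normalize row 2 (÷-17/3) = (0, 0, 1, 1, 6/17)
  row 0: subtract -3/2×row2 = (1, 0, 0, 3/2, 9/17)
  row 1: subtract -7/6×row2 = (0, 1, 0, 1/2, -10/17)
  row 3: subtract 1/6×row2 = (0, 0, 0, -3/2, 16/17)
step 4: normalize row 3 (÷-3/2) = (0, 0, 0, 1, -32/51)
  row 0: subtract 3/2×row3 = (1, 0, 0, 0, 25/17)
  row 1: subtract 1/2×row3 = (0, 1, 0, 0, -14/51)
  row 2: subtract 1×row3 = (0, 0, 1, 0, 50/51)

M[1][4] = -14/51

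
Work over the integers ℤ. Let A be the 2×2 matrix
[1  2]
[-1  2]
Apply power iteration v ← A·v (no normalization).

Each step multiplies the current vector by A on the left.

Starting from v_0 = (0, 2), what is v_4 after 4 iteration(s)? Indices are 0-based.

v_4 = (12, -28)

v_0 = (0, 2).
v_1 = A·v_0 = (4, 4).
v_2 = A·v_1 = (12, 4).
v_3 = A·v_2 = (20, -4).
v_4 = A·v_3 = (12, -28).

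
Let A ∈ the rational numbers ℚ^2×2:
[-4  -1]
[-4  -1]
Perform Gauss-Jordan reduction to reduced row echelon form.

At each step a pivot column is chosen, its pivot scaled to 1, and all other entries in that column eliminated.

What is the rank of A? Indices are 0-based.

step 1: normalize row 0 (÷-4) = (1, 1/4)
  row 1: subtract -4×row0 = (0, 0)
skip col 1 (zero from row 1)

rank = 1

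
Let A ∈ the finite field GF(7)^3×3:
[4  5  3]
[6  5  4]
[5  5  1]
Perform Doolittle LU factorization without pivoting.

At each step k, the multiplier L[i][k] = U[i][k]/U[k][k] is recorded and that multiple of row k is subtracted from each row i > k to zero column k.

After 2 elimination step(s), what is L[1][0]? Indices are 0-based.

L[1][0] = 5

k=0: U[0][0]=4
  eliminate (1,0): mult=5, new row 1: (0, 1, 3); set L[1][0]=5
  eliminate (2,0): mult=3, new row 2: (0, 4, 6); set L[2][0]=3
k=1: U[1][1]=1
  eliminate (2,1): mult=4, new row 2: (0, 0, 1); set L[2][1]=4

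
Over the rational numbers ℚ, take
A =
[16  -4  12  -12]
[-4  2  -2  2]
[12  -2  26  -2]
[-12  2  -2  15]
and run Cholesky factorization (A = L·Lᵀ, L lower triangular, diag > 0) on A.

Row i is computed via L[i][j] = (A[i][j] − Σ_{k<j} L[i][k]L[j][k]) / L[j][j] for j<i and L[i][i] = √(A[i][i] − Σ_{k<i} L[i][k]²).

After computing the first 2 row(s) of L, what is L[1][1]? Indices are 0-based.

L[1][1] = 1

Step 1: L[0][0] = √(16) = 4.
  L[1][0] = (-4) / L[0][0] = -1.
Step 2: L[1][1] = √(1) = 1.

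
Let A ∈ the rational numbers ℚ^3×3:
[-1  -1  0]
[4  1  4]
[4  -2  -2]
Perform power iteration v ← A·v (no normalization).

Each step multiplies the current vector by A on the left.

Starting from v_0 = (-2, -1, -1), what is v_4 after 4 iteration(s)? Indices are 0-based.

v_4 = (-214, 163, -350)

v_0 = (-2, -1, -1).
v_1 = A·v_0 = (3, -13, -4).
v_2 = A·v_1 = (10, -17, 46).
v_3 = A·v_2 = (7, 207, -18).
v_4 = A·v_3 = (-214, 163, -350).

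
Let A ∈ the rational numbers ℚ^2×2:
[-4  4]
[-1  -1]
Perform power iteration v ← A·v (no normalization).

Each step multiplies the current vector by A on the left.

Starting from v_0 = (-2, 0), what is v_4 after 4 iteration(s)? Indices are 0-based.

v_0 = (-2, 0).
v_1 = A·v_0 = (8, 2).
v_2 = A·v_1 = (-24, -10).
v_3 = A·v_2 = (56, 34).
v_4 = A·v_3 = (-88, -90).

v_4 = (-88, -90)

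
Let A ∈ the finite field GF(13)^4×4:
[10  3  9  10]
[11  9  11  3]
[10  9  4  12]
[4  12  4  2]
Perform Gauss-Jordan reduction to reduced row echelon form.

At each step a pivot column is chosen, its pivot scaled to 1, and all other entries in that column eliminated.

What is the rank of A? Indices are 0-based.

rank = 4

[1] R0 /= 10  ⇒  (1, 12, 10, 1)
     R1 -= 11·R0  ⇒  (0, 7, 5, 5)
     R2 -= 10·R0  ⇒  (0, 6, 8, 2)
     R3 -= 4·R0  ⇒  (0, 3, 3, 11)
[2] R1 /= 7  ⇒  (0, 1, 10, 10)
     R0 -= 12·R1  ⇒  (1, 0, 7, 11)
     R2 -= 6·R1  ⇒  (0, 0, 0, 7)
     R3 -= 3·R1  ⇒  (0, 0, 12, 7)
[3] R2 <-> R3
[3] R2 /= 12  ⇒  (0, 0, 1, 6)
     R0 -= 7·R2  ⇒  (1, 0, 0, 8)
     R1 -= 10·R2  ⇒  (0, 1, 0, 2)
[4] R3 /= 7  ⇒  (0, 0, 0, 1)
     R0 -= 8·R3  ⇒  (1, 0, 0, 0)
     R1 -= 2·R3  ⇒  (0, 1, 0, 0)
     R2 -= 6·R3  ⇒  (0, 0, 1, 0)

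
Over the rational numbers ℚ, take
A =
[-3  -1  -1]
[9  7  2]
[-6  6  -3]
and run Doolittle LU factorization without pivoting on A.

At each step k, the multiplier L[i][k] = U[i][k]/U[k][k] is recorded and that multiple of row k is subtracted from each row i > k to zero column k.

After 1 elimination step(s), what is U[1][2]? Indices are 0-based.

[col 0] pivot -3
  R1 -= -3*R0 → (0, 4, -1)  (L[1][0] := -3)
  R2 -= 2*R0 → (0, 8, -1)  (L[2][0] := 2)

U[1][2] = -1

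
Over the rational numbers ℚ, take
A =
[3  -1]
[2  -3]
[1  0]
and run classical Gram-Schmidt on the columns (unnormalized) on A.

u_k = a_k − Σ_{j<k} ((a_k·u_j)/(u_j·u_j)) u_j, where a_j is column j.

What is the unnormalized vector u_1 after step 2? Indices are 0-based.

u_1 = (13/14, -12/7, 9/14)

Step 1: u_0 = a_0 = (3, 2, 1).
Step 2: u_1 = a_1 − (-9/14)·u_0 = (13/14, -12/7, 9/14).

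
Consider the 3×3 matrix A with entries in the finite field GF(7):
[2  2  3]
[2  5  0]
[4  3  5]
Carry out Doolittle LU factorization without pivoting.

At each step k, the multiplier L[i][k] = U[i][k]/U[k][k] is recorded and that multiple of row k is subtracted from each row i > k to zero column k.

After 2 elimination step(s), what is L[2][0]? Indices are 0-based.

Step 1: pivot at (0,0) is 2.
  row1 ← row1 − (1)·row0  ⇒  L[1][0]=1, U row1=(0, 3, 4)
  row2 ← row2 − (2)·row0  ⇒  L[2][0]=2, U row2=(0, 6, 6)
Step 2: pivot at (1,1) is 3.
  row2 ← row2 − (2)·row1  ⇒  L[2][1]=2, U row2=(0, 0, 5)

L[2][0] = 2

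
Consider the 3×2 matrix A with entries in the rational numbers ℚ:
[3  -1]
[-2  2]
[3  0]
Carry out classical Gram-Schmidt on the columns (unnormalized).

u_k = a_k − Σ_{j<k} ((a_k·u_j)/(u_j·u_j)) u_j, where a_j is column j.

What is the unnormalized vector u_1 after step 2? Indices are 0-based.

u_1 = (-1/22, 15/11, 21/22)

Step 1: u_0 = a_0 = (3, -2, 3).
Step 2: u_1 = a_1 − (-7/22)·u_0 = (-1/22, 15/11, 21/22).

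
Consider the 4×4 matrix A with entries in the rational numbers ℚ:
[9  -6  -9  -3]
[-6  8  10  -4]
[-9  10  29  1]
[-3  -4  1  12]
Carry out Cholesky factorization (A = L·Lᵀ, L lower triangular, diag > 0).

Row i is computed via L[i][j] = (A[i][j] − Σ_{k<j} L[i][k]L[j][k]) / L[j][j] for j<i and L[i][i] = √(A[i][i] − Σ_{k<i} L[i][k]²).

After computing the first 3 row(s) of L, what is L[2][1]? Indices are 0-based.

L[2][1] = 2

Step 1: L[0][0] = √(9) = 3.
  L[1][0] = (-6) / L[0][0] = -2.
Step 2: L[1][1] = √(4) = 2.
  L[2][0] = (-9) / L[0][0] = -3.
  L[2][1] = (4) / L[1][1] = 2.
Step 3: L[2][2] = √(16) = 4.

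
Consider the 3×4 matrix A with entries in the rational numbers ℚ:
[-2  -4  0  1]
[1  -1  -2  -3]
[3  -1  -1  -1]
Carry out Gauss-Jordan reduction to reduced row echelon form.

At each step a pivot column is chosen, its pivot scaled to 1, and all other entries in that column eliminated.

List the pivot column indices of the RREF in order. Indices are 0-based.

[1] R0 /= -2  ⇒  (1, 2, 0, -1/2)
     R1 -= 1·R0  ⇒  (0, -3, -2, -5/2)
     R2 -= 3·R0  ⇒  (0, -7, -1, 1/2)
[2] R1 /= -3  ⇒  (0, 1, 2/3, 5/6)
     R0 -= 2·R1  ⇒  (1, 0, -4/3, -13/6)
     R2 -= -7·R1  ⇒  (0, 0, 11/3, 19/3)
[3] R2 /= 11/3  ⇒  (0, 0, 1, 19/11)
     R0 -= -4/3·R2  ⇒  (1, 0, 0, 3/22)
     R1 -= 2/3·R2  ⇒  (0, 1, 0, -7/22)

pivot columns: 0, 1, 2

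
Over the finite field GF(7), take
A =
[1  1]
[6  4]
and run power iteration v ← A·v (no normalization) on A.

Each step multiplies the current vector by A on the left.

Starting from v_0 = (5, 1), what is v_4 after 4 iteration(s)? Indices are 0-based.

v_4 = (6, 0)

v_0 = (5, 1).
v_1 = A·v_0 = (6, 6).
v_2 = A·v_1 = (5, 4).
v_3 = A·v_2 = (2, 4).
v_4 = A·v_3 = (6, 0).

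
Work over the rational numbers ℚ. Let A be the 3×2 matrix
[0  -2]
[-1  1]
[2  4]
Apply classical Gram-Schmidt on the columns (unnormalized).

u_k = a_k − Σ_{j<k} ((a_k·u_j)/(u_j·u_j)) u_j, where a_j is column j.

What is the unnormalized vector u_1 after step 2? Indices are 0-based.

Step 1: u_0 = a_0 = (0, -1, 2).
Step 2: u_1 = a_1 − (7/5)·u_0 = (-2, 12/5, 6/5).

u_1 = (-2, 12/5, 6/5)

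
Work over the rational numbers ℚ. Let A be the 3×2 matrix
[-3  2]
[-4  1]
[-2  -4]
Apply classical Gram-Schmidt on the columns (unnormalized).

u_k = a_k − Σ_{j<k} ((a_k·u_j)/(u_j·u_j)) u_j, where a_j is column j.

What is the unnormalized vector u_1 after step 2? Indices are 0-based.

Step 1: u_0 = a_0 = (-3, -4, -2).
Step 2: u_1 = a_1 − (-2/29)·u_0 = (52/29, 21/29, -120/29).

u_1 = (52/29, 21/29, -120/29)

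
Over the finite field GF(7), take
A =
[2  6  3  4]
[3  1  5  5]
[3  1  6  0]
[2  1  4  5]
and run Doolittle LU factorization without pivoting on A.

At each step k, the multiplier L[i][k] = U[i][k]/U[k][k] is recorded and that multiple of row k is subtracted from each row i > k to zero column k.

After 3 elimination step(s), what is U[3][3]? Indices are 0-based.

[col 0] pivot 2
  R1 -= 5*R0 → (0, 6, 4, 6)  (L[1][0] := 5)
  R2 -= 5*R0 → (0, 6, 5, 1)  (L[2][0] := 5)
  R3 -= 1*R0 → (0, 2, 1, 1)  (L[3][0] := 1)
[col 1] pivot 6
  R2 -= 1*R1 → (0, 0, 1, 2)  (L[2][1] := 1)
  R3 -= 5*R1 → (0, 0, 2, 6)  (L[3][1] := 5)
[col 2] pivot 1
  R3 -= 2*R2 → (0, 0, 0, 2)  (L[3][2] := 2)

U[3][3] = 2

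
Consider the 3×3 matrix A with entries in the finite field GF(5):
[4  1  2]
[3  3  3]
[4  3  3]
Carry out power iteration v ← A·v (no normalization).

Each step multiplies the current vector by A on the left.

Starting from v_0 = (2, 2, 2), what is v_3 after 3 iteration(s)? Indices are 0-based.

v_0 = (2, 2, 2).
v_1 = A·v_0 = (4, 3, 0).
v_2 = A·v_1 = (4, 1, 0).
v_3 = A·v_2 = (2, 0, 4).

v_3 = (2, 0, 4)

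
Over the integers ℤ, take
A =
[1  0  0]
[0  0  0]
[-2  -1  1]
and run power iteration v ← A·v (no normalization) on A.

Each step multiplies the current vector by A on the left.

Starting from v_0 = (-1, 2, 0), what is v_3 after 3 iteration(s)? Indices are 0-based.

v_0 = (-1, 2, 0).
v_1 = A·v_0 = (-1, 0, 0).
v_2 = A·v_1 = (-1, 0, 2).
v_3 = A·v_2 = (-1, 0, 4).

v_3 = (-1, 0, 4)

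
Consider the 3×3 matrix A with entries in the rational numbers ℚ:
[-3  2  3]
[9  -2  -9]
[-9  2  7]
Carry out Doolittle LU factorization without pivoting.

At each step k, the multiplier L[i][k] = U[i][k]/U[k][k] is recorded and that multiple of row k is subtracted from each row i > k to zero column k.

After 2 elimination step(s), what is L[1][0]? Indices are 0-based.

L[1][0] = -3

k=0: U[0][0]=-3
  eliminate (1,0): mult=-3, new row 1: (0, 4, 0); set L[1][0]=-3
  eliminate (2,0): mult=3, new row 2: (0, -4, -2); set L[2][0]=3
k=1: U[1][1]=4
  eliminate (2,1): mult=-1, new row 2: (0, 0, -2); set L[2][1]=-1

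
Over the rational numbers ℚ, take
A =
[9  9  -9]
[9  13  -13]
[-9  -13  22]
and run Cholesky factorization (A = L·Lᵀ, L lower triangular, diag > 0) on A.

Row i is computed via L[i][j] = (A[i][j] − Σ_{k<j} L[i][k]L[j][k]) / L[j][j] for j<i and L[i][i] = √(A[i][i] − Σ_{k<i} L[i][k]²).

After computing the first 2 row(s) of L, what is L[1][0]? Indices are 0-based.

Step 1: L[0][0] = √(9) = 3.
  L[1][0] = (9) / L[0][0] = 3.
Step 2: L[1][1] = √(4) = 2.

L[1][0] = 3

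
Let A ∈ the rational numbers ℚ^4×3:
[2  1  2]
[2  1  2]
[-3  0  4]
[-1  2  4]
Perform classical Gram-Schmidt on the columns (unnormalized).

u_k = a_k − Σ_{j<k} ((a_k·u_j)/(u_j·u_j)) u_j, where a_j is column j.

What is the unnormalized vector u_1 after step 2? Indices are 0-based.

u_1 = (7/9, 7/9, 1/3, 19/9)

Step 1: u_0 = a_0 = (2, 2, -3, -1).
Step 2: u_1 = a_1 − (1/9)·u_0 = (7/9, 7/9, 1/3, 19/9).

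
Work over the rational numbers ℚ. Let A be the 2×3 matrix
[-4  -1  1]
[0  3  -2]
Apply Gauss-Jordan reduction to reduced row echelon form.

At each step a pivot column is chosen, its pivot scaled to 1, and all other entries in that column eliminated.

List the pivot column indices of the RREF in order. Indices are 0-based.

pivot columns: 0, 1

step 1: normalize row 0 (÷-4) = (1, 1/4, -1/4)
step 2: normalize row 1 (÷3) = (0, 1, -2/3)
  row 0: subtract 1/4×row1 = (1, 0, -1/12)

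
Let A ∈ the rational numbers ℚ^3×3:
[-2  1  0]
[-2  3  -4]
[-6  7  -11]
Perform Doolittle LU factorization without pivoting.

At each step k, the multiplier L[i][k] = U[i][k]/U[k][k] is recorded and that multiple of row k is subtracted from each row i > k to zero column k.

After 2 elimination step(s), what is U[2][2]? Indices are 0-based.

U[2][2] = -3

Step 1: pivot at (0,0) is -2.
  row1 ← row1 − (1)·row0  ⇒  L[1][0]=1, U row1=(0, 2, -4)
  row2 ← row2 − (3)·row0  ⇒  L[2][0]=3, U row2=(0, 4, -11)
Step 2: pivot at (1,1) is 2.
  row2 ← row2 − (2)·row1  ⇒  L[2][1]=2, U row2=(0, 0, -3)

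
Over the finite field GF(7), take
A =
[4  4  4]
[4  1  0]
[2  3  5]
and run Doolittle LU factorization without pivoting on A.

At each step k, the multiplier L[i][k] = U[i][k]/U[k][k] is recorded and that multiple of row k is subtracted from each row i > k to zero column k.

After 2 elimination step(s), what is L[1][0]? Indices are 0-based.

k=0: U[0][0]=4
  eliminate (1,0): mult=1, new row 1: (0, 4, 3); set L[1][0]=1
  eliminate (2,0): mult=4, new row 2: (0, 1, 3); set L[2][0]=4
k=1: U[1][1]=4
  eliminate (2,1): mult=2, new row 2: (0, 0, 4); set L[2][1]=2

L[1][0] = 1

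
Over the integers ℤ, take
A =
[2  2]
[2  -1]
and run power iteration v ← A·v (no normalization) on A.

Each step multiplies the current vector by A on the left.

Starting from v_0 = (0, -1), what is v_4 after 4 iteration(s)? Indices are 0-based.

v_0 = (0, -1).
v_1 = A·v_0 = (-2, 1).
v_2 = A·v_1 = (-2, -5).
v_3 = A·v_2 = (-14, 1).
v_4 = A·v_3 = (-26, -29).

v_4 = (-26, -29)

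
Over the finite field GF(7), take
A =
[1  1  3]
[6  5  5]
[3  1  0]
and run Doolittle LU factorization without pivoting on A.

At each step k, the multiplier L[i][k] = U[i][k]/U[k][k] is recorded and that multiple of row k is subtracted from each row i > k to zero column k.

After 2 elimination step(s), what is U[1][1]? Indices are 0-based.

[col 0] pivot 1
  R1 -= 6*R0 → (0, 6, 1)  (L[1][0] := 6)
  R2 -= 3*R0 → (0, 5, 5)  (L[2][0] := 3)
[col 1] pivot 6
  R2 -= 2*R1 → (0, 0, 3)  (L[2][1] := 2)

U[1][1] = 6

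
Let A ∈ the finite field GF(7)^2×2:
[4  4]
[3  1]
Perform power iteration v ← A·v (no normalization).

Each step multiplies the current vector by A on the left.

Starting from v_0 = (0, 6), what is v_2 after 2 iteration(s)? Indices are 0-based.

v_2 = (1, 1)

v_0 = (0, 6).
v_1 = A·v_0 = (3, 6).
v_2 = A·v_1 = (1, 1).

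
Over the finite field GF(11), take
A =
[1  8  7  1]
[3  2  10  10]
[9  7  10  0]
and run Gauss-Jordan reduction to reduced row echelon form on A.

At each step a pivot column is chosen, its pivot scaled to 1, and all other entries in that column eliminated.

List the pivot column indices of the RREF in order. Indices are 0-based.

step 1: normalize row 0 (÷1) = (1, 8, 7, 1)
  row 1: subtract 3×row0 = (0, 0, 0, 7)
  row 2: subtract 9×row0 = (0, 1, 2, 2)
step 2: exchange rows 1,2
step 2: normalize row 1 (÷1) = (0, 1, 2, 2)
  row 0: subtract 8×row1 = (1, 0, 2, 7)
skip col 2 (zero from row 2)
step 3: normalize row 2 (÷7) = (0, 0, 0, 1)
  row 0: subtract 7×row2 = (1, 0, 2, 0)
  row 1: subtract 2×row2 = (0, 1, 2, 0)

pivot columns: 0, 1, 3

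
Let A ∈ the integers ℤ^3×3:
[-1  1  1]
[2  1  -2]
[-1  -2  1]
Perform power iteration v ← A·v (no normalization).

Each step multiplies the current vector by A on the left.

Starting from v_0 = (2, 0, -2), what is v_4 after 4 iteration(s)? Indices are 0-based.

v_0 = (2, 0, -2).
v_1 = A·v_0 = (-4, 8, -4).
v_2 = A·v_1 = (8, 8, -16).
v_3 = A·v_2 = (-16, 56, -40).
v_4 = A·v_3 = (32, 104, -136).

v_4 = (32, 104, -136)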